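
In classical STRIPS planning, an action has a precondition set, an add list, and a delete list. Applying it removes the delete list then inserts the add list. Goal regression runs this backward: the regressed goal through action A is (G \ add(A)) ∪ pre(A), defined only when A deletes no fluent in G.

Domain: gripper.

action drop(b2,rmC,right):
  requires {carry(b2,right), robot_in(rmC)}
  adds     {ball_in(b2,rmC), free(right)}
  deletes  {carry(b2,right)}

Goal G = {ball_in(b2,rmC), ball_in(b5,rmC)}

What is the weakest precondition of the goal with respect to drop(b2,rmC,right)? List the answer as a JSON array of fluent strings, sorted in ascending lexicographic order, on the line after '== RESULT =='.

Regress:
  G ∩ del = {}  (empty — regression defined)
  G \ add = {ball_in(b2,rmC), ball_in(b5,rmC)} \ {ball_in(b2,rmC), free(right)} = {ball_in(b5,rmC)}
  ∪ pre   = {ball_in(b5,rmC)} ∪ {carry(b2,right), robot_in(rmC)}
          = {ball_in(b5,rmC), carry(b2,right), robot_in(rmC)}

== RESULT ==
["ball_in(b5,rmC)", "carry(b2,right)", "robot_in(rmC)"]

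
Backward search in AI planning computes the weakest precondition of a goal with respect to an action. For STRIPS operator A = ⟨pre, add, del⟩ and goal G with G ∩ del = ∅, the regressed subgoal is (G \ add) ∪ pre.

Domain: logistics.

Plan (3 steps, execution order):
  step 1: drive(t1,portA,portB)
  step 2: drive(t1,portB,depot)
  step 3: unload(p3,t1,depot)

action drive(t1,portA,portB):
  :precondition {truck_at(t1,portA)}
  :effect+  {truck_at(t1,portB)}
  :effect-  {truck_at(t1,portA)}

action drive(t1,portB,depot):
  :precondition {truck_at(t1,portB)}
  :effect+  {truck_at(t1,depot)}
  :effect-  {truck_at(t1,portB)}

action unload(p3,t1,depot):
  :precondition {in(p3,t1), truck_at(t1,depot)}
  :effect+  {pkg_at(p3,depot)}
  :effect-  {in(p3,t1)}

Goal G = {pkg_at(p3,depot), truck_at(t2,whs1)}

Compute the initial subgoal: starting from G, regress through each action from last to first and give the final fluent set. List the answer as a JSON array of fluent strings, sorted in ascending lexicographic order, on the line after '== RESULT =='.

Regress step by step:
  through step 3 (unload(p3,t1,depot)): drop {pkg_at(p3,depot)}, keep {truck_at(t2,whs1)}, require {in(p3,t1), truck_at(t1,depot)}
    → {in(p3,t1), truck_at(t1,depot), truck_at(t2,whs1)}
  through step 2 (drive(t1,portB,depot)): drop {truck_at(t1,depot)}, keep {in(p3,t1), truck_at(t2,whs1)}, require {truck_at(t1,portB)}
    → {in(p3,t1), truck_at(t1,portB), truck_at(t2,whs1)}
  through step 1 (drive(t1,portA,portB)): drop {truck_at(t1,portB)}, keep {in(p3,t1), truck_at(t2,whs1)}, require {truck_at(t1,portA)}
    → {in(p3,t1), truck_at(t1,portA), truck_at(t2,whs1)}

== RESULT ==
["in(p3,t1)", "truck_at(t1,portA)", "truck_at(t2,whs1)"]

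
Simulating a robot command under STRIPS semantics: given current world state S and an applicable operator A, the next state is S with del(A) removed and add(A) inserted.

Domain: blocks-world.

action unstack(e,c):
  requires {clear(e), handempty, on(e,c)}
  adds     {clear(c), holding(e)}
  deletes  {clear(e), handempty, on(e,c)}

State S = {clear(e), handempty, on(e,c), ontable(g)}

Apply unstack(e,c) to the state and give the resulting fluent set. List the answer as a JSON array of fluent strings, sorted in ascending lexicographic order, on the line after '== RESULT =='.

Progress:
  pre ⊆ S: {clear(e), handempty, on(e,c)} ⊆ S  — applicable
  S \ del = {ontable(g)}
  ∪ add   = {clear(c), holding(e), ontable(g)}

== RESULT ==
["clear(c)", "holding(e)", "ontable(g)"]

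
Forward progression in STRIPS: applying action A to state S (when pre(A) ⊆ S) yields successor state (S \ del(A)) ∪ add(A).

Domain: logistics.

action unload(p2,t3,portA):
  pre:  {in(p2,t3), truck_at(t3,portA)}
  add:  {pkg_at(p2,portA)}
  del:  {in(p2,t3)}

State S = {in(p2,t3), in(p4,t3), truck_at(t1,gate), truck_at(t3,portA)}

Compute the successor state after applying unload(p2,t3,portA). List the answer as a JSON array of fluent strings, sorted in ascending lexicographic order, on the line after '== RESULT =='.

Progress:
  pre ⊆ S: {in(p2,t3), truck_at(t3,portA)} ⊆ S  — applicable
  S \ del = {in(p4,t3), truck_at(t1,gate), truck_at(t3,portA)}
  ∪ add   = {in(p4,t3), pkg_at(p2,portA), truck_at(t1,gate), truck_at(t3,portA)}

== RESULT ==
["in(p4,t3)", "pkg_at(p2,portA)", "truck_at(t1,gate)", "truck_at(t3,portA)"]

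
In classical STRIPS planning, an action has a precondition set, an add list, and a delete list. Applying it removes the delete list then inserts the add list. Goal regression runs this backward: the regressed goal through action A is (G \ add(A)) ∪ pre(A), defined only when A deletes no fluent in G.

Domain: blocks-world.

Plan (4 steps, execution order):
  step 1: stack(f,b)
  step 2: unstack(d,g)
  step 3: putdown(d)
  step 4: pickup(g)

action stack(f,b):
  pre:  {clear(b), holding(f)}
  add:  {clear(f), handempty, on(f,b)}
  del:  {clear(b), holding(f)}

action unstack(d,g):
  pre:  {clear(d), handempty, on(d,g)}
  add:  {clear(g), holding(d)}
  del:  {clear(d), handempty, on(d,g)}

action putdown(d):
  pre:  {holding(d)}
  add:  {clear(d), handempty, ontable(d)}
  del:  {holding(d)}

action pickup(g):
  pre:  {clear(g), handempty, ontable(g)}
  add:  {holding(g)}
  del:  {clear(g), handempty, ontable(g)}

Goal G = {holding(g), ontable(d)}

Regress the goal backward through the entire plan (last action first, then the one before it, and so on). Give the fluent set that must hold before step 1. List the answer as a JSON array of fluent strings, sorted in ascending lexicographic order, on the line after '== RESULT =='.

Regress step by step:
  through step 4 (pickup(g)): drop {holding(g)}, keep {ontable(d)}, require {clear(g), handempty, ontable(g)}
    → {clear(g), handempty, ontable(d), ontable(g)}
  through step 3 (putdown(d)): drop {handempty, ontable(d)}, keep {clear(g), ontable(g)}, require {holding(d)}
    → {clear(g), holding(d), ontable(g)}
  through step 2 (unstack(d,g)): drop {clear(g), holding(d)}, keep {ontable(g)}, require {clear(d), handempty, on(d,g)}
    → {clear(d), handempty, on(d,g), ontable(g)}
  through step 1 (stack(f,b)): drop {handempty}, keep {clear(d), on(d,g), ontable(g)}, require {clear(b), holding(f)}
    → {clear(b), clear(d), holding(f), on(d,g), ontable(g)}

== RESULT ==
["clear(b)", "clear(d)", "holding(f)", "on(d,g)", "ontable(g)"]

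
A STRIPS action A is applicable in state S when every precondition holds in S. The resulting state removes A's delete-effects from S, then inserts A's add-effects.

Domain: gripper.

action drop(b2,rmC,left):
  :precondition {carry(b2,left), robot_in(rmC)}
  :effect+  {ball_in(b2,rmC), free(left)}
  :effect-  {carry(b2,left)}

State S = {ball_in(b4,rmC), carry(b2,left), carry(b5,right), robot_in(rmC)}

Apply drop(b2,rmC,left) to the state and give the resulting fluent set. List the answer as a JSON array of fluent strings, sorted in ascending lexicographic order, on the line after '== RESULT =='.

Progress:
  pre ⊆ S: {carry(b2,left), robot_in(rmC)} ⊆ S  — applicable
  S \ del = {ball_in(b4,rmC), carry(b5,right), robot_in(rmC)}
  ∪ add   = {ball_in(b2,rmC), ball_in(b4,rmC), carry(b5,right), free(left), robot_in(rmC)}

== RESULT ==
["ball_in(b2,rmC)", "ball_in(b4,rmC)", "carry(b5,right)", "free(left)", "robot_in(rmC)"]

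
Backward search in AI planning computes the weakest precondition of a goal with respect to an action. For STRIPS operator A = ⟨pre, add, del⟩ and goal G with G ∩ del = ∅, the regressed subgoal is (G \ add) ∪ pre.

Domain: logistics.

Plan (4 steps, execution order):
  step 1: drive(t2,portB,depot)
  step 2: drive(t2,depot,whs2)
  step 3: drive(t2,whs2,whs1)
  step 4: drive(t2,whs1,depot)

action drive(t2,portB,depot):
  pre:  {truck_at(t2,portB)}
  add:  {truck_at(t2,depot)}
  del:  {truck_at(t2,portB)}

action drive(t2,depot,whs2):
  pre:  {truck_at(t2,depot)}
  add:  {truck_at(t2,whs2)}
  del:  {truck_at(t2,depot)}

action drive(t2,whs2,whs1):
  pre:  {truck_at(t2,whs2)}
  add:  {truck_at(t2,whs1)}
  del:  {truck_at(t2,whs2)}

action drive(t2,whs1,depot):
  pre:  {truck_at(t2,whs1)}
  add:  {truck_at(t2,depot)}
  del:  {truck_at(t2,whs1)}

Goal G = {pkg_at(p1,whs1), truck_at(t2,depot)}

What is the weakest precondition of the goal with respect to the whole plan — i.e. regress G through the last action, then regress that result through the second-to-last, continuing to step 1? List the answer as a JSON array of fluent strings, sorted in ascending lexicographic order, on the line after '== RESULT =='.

Regress step by step:
  through step 4 (drive(t2,whs1,depot)): drop {truck_at(t2,depot)}, keep {pkg_at(p1,whs1)}, require {truck_at(t2,whs1)}
    → {pkg_at(p1,whs1), truck_at(t2,whs1)}
  through step 3 (drive(t2,whs2,whs1)): drop {truck_at(t2,whs1)}, keep {pkg_at(p1,whs1)}, require {truck_at(t2,whs2)}
    → {pkg_at(p1,whs1), truck_at(t2,whs2)}
  through step 2 (drive(t2,depot,whs2)): drop {truck_at(t2,whs2)}, keep {pkg_at(p1,whs1)}, require {truck_at(t2,depot)}
    → {pkg_at(p1,whs1), truck_at(t2,depot)}
  through step 1 (drive(t2,portB,depot)): drop {truck_at(t2,depot)}, keep {pkg_at(p1,whs1)}, require {truck_at(t2,portB)}
    → {pkg_at(p1,whs1), truck_at(t2,portB)}

== RESULT ==
["pkg_at(p1,whs1)", "truck_at(t2,portB)"]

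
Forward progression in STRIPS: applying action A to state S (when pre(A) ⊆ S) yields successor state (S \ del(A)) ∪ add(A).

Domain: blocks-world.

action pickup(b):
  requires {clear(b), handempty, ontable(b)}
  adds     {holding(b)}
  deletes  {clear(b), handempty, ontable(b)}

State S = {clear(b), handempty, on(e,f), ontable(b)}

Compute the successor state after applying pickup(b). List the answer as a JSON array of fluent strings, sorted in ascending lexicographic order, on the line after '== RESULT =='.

Progress:
  pre ⊆ S: {clear(b), handempty, ontable(b)} ⊆ S  — applicable
  S \ del = {on(e,f)}
  ∪ add   = {holding(b), on(e,f)}

== RESULT ==
["holding(b)", "on(e,f)"]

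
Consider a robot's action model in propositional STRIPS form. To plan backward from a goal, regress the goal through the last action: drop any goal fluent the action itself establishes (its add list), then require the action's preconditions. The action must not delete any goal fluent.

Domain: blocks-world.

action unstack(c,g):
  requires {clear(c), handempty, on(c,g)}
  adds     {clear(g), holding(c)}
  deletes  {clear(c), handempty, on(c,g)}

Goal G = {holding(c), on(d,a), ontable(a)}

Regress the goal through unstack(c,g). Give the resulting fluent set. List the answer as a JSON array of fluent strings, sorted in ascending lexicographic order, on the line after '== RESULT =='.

Regress:
  G ∩ del = {}  (empty — regression defined)
  G \ add = {holding(c), on(d,a), ontable(a)} \ {clear(g), holding(c)} = {on(d,a), ontable(a)}
  ∪ pre   = {on(d,a), ontable(a)} ∪ {clear(c), handempty, on(c,g)}
          = {clear(c), handempty, on(c,g), on(d,a), ontable(a)}

== RESULT ==
["clear(c)", "handempty", "on(c,g)", "on(d,a)", "ontable(a)"]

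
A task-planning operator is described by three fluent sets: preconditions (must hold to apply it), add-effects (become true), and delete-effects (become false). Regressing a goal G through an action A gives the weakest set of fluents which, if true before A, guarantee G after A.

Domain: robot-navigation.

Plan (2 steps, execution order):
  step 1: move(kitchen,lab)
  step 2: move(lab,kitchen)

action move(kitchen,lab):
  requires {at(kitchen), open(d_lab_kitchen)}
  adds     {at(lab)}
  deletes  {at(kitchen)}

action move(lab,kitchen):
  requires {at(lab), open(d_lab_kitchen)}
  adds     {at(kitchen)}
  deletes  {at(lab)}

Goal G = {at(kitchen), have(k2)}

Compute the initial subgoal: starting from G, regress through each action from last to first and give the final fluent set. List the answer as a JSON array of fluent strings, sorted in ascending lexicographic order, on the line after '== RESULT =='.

Regress step by step:
  through step 2 (move(lab,kitchen)): drop {at(kitchen)}, keep {have(k2)}, require {at(lab), open(d_lab_kitchen)}
    → {at(lab), have(k2), open(d_lab_kitchen)}
  through step 1 (move(kitchen,lab)): drop {at(lab)}, keep {have(k2), open(d_lab_kitchen)}, require {at(kitchen), open(d_lab_kitchen)}
    → {at(kitchen), have(k2), open(d_lab_kitchen)}

== RESULT ==
["at(kitchen)", "have(k2)", "open(d_lab_kitchen)"]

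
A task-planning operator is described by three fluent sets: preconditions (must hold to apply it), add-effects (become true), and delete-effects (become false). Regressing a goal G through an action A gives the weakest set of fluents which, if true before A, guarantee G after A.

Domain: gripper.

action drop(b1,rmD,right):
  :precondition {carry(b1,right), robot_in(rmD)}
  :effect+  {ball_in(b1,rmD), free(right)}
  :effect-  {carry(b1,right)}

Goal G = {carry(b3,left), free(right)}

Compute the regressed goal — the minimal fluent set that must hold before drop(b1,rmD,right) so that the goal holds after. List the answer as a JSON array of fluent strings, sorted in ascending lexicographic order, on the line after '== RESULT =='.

Compute (G \ add) ∪ pre:
  G ∩ del = {}  (empty — regression defined)
  G \ add = {carry(b3,left), free(right)} \ {ball_in(b1,rmD), free(right)} = {carry(b3,left)}
  ∪ pre   = {carry(b3,left)} ∪ {carry(b1,right), robot_in(rmD)}
          = {carry(b1,right), carry(b3,left), robot_in(rmD)}

== RESULT ==
["carry(b1,right)", "carry(b3,left)", "robot_in(rmD)"]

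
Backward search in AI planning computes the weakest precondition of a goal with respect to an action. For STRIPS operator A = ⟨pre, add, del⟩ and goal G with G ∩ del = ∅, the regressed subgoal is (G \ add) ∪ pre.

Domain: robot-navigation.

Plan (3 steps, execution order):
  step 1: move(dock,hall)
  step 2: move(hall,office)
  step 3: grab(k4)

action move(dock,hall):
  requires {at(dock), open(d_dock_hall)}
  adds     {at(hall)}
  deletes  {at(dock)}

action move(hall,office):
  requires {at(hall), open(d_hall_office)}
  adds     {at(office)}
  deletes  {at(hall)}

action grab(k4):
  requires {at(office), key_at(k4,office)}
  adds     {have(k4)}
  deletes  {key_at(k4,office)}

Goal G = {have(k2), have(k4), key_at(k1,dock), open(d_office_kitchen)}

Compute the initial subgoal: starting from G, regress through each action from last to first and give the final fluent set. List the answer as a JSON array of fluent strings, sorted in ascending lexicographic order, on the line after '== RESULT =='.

Work backward from the goal:
  through step 3 (grab(k4)): drop {have(k4)}, keep {have(k2), key_at(k1,dock), open(d_office_kitchen)}, require {at(office), key_at(k4,office)}
    → {at(office), have(k2), key_at(k1,dock), key_at(k4,office), open(d_office_kitchen)}
  through step 2 (move(hall,office)): drop {at(office)}, keep {have(k2), key_at(k1,dock), key_at(k4,office), open(d_office_kitchen)}, require {at(hall), open(d_hall_office)}
    → {at(hall), have(k2), key_at(k1,dock), key_at(k4,office), open(d_hall_office), open(d_office_kitchen)}
  through step 1 (move(dock,hall)): drop {at(hall)}, keep {have(k2), key_at(k1,dock), key_at(k4,office), open(d_hall_office), open(d_office_kitchen)}, require {at(dock), open(d_dock_hall)}
    → {at(dock), have(k2), key_at(k1,dock), key_at(k4,office), open(d_dock_hall), open(d_hall_office), open(d_office_kitchen)}

== RESULT ==
["at(dock)", "have(k2)", "key_at(k1,dock)", "key_at(k4,office)", "open(d_dock_hall)", "open(d_hall_office)", "open(d_office_kitchen)"]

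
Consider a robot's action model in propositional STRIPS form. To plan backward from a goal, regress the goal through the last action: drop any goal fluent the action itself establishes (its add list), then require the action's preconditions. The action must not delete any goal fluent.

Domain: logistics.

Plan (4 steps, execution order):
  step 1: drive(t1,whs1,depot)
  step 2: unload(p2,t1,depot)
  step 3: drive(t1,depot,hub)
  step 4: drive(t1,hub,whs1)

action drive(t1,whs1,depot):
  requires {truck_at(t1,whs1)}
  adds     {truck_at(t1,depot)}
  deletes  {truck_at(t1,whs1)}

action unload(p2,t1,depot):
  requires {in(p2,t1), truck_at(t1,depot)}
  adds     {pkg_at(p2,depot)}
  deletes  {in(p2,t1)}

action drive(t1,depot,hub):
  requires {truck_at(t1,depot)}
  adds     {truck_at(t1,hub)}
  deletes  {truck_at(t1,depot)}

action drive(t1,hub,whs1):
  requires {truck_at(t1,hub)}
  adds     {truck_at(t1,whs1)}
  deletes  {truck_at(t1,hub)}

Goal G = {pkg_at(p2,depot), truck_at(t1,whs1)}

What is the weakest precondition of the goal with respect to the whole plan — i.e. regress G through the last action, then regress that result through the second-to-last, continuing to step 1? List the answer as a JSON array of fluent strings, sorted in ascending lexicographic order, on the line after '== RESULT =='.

Regress step by step:
  through step 4 (drive(t1,hub,whs1)): drop {truck_at(t1,whs1)}, keep {pkg_at(p2,depot)}, require {truck_at(t1,hub)}
    → {pkg_at(p2,depot), truck_at(t1,hub)}
  through step 3 (drive(t1,depot,hub)): drop {truck_at(t1,hub)}, keep {pkg_at(p2,depot)}, require {truck_at(t1,depot)}
    → {pkg_at(p2,depot), truck_at(t1,depot)}
  through step 2 (unload(p2,t1,depot)): drop {pkg_at(p2,depot)}, keep {truck_at(t1,depot)}, require {in(p2,t1), truck_at(t1,depot)}
    → {in(p2,t1), truck_at(t1,depot)}
  through step 1 (drive(t1,whs1,depot)): drop {truck_at(t1,depot)}, keep {in(p2,t1)}, require {truck_at(t1,whs1)}
    → {in(p2,t1), truck_at(t1,whs1)}

== RESULT ==
["in(p2,t1)", "truck_at(t1,whs1)"]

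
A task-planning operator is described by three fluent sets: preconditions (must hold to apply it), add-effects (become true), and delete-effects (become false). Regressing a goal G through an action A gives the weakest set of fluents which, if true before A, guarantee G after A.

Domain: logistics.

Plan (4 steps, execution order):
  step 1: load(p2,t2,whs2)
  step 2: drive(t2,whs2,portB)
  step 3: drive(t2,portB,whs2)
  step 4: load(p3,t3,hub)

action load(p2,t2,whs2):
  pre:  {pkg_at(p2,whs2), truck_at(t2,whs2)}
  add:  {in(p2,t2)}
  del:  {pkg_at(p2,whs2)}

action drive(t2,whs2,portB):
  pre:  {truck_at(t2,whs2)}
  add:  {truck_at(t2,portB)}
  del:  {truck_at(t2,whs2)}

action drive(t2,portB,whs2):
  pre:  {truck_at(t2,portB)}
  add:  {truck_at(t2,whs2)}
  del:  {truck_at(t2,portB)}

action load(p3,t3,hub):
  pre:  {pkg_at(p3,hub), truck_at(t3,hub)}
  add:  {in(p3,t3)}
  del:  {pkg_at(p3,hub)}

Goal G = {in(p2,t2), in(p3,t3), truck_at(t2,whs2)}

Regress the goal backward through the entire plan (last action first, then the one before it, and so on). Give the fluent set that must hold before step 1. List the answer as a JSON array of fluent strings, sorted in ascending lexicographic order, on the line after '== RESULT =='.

Regress step by step:
  through step 4 (load(p3,t3,hub)): drop {in(p3,t3)}, keep {in(p2,t2), truck_at(t2,whs2)}, require {pkg_at(p3,hub), truck_at(t3,hub)}
    → {in(p2,t2), pkg_at(p3,hub), truck_at(t2,whs2), truck_at(t3,hub)}
  through step 3 (drive(t2,portB,whs2)): drop {truck_at(t2,whs2)}, keep {in(p2,t2), pkg_at(p3,hub), truck_at(t3,hub)}, require {truck_at(t2,portB)}
    → {in(p2,t2), pkg_at(p3,hub), truck_at(t2,portB), truck_at(t3,hub)}
  through step 2 (drive(t2,whs2,portB)): drop {truck_at(t2,portB)}, keep {in(p2,t2), pkg_at(p3,hub), truck_at(t3,hub)}, require {truck_at(t2,whs2)}
    → {in(p2,t2), pkg_at(p3,hub), truck_at(t2,whs2), truck_at(t3,hub)}
  through step 1 (load(p2,t2,whs2)): drop {in(p2,t2)}, keep {pkg_at(p3,hub), truck_at(t2,whs2), truck_at(t3,hub)}, require {pkg_at(p2,whs2), truck_at(t2,whs2)}
    → {pkg_at(p2,whs2), pkg_at(p3,hub), truck_at(t2,whs2), truck_at(t3,hub)}

== RESULT ==
["pkg_at(p2,whs2)", "pkg_at(p3,hub)", "truck_at(t2,whs2)", "truck_at(t3,hub)"]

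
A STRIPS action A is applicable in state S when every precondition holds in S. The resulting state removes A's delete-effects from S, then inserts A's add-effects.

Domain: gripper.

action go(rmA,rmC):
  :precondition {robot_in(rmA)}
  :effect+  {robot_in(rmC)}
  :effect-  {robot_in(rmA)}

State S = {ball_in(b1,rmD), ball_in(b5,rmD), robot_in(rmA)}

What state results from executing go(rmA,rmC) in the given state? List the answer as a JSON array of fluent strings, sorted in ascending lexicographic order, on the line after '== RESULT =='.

Compute (S \ del) ∪ add:
  pre ⊆ S: {robot_in(rmA)} ⊆ S  — applicable
  S \ del = {ball_in(b1,rmD), ball_in(b5,rmD)}
  ∪ add   = {ball_in(b1,rmD), ball_in(b5,rmD), robot_in(rmC)}

== RESULT ==
["ball_in(b1,rmD)", "ball_in(b5,rmD)", "robot_in(rmC)"]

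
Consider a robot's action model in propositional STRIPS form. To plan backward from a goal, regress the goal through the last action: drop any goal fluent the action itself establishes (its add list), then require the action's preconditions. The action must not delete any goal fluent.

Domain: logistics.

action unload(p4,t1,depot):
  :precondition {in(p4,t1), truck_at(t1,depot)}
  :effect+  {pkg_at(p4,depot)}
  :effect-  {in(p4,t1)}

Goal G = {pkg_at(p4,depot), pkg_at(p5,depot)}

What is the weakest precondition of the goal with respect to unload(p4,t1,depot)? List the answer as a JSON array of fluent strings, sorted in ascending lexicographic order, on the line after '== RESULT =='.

Regress:
  G ∩ del = {}  (empty — regression defined)
  G \ add = {pkg_at(p4,depot), pkg_at(p5,depot)} \ {pkg_at(p4,depot)} = {pkg_at(p5,depot)}
  ∪ pre   = {pkg_at(p5,depot)} ∪ {in(p4,t1), truck_at(t1,depot)}
          = {in(p4,t1), pkg_at(p5,depot), truck_at(t1,depot)}

== RESULT ==
["in(p4,t1)", "pkg_at(p5,depot)", "truck_at(t1,depot)"]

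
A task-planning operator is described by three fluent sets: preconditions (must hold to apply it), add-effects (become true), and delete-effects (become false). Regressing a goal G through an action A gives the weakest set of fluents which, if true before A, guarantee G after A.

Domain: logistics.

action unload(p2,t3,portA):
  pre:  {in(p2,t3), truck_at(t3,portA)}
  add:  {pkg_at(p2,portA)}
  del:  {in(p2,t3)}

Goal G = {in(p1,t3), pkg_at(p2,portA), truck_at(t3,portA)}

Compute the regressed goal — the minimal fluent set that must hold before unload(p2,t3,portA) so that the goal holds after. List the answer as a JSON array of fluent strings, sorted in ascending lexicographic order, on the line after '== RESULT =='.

Regress:
  G ∩ del = {}  (empty — regression defined)
  G \ add = {in(p1,t3), pkg_at(p2,portA), truck_at(t3,portA)} \ {pkg_at(p2,portA)} = {in(p1,t3), truck_at(t3,portA)}
  ∪ pre   = {in(p1,t3), truck_at(t3,portA)} ∪ {in(p2,t3), truck_at(t3,portA)}
          = {in(p1,t3), in(p2,t3), truck_at(t3,portA)}

== RESULT ==
["in(p1,t3)", "in(p2,t3)", "truck_at(t3,portA)"]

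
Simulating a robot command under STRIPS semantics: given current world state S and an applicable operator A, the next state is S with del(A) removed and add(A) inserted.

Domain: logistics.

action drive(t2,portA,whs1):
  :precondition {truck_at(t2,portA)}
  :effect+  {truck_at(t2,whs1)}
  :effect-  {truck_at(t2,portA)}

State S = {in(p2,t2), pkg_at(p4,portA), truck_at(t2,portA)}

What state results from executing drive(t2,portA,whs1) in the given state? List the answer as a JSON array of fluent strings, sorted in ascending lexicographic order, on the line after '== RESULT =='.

Compute (S \ del) ∪ add:
  pre ⊆ S: {truck_at(t2,portA)} ⊆ S  — applicable
  S \ del = {in(p2,t2), pkg_at(p4,portA)}
  ∪ add   = {in(p2,t2), pkg_at(p4,portA), truck_at(t2,whs1)}

== RESULT ==
["in(p2,t2)", "pkg_at(p4,portA)", "truck_at(t2,whs1)"]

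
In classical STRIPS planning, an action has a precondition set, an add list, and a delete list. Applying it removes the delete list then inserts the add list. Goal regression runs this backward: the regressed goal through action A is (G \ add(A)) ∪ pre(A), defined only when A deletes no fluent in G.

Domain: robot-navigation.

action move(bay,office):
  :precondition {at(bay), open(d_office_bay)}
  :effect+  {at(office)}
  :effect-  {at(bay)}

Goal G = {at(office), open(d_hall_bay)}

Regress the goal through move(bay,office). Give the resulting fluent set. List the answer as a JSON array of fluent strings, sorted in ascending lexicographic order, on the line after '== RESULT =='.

Regress:
  G ∩ del = {}  (empty — regression defined)
  G \ add = {at(office), open(d_hall_bay)} \ {at(office)} = {open(d_hall_bay)}
  ∪ pre   = {open(d_hall_bay)} ∪ {at(bay), open(d_office_bay)}
          = {at(bay), open(d_hall_bay), open(d_office_bay)}

== RESULT ==
["at(bay)", "open(d_hall_bay)", "open(d_office_bay)"]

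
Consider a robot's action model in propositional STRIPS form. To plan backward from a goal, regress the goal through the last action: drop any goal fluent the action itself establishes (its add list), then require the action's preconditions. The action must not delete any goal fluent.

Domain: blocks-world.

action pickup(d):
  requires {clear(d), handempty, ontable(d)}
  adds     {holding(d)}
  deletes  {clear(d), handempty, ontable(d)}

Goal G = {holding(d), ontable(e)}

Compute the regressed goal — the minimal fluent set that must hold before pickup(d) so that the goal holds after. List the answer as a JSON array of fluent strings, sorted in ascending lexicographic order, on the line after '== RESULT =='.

Compute (G \ add) ∪ pre:
  G ∩ del = {}  (empty — regression defined)
  G \ add = {holding(d), ontable(e)} \ {holding(d)} = {ontable(e)}
  ∪ pre   = {ontable(e)} ∪ {clear(d), handempty, ontable(d)}
          = {clear(d), handempty, ontable(d), ontable(e)}

== RESULT ==
["clear(d)", "handempty", "ontable(d)", "ontable(e)"]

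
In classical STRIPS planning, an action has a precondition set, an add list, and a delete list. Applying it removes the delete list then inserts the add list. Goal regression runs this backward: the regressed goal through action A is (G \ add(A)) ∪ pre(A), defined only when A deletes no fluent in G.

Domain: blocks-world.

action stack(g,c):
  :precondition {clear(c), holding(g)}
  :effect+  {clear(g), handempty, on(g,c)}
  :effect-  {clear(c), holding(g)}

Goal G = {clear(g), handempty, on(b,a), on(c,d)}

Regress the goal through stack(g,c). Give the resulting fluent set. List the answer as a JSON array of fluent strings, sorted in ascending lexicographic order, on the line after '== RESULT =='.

Compute (G \ add) ∪ pre:
  G ∩ del = {}  (empty — regression defined)
  G \ add = {clear(g), handempty, on(b,a), on(c,d)} \ {clear(g), handempty, on(g,c)} = {on(b,a), on(c,d)}
  ∪ pre   = {on(b,a), on(c,d)} ∪ {clear(c), holding(g)}
          = {clear(c), holding(g), on(b,a), on(c,d)}

== RESULT ==
["clear(c)", "holding(g)", "on(b,a)", "on(c,d)"]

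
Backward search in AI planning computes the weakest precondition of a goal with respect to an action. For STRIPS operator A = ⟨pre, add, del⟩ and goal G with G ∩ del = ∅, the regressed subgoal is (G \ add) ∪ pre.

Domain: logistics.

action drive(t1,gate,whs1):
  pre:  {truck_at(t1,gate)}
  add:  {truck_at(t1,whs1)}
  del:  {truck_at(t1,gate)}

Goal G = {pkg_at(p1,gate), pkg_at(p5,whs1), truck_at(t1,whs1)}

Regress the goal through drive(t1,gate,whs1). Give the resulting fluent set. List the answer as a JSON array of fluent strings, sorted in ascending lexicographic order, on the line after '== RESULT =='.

Regress:
  G ∩ del = {}  (empty — regression defined)
  G \ add = {pkg_at(p1,gate), pkg_at(p5,whs1), truck_at(t1,whs1)} \ {truck_at(t1,whs1)} = {pkg_at(p1,gate), pkg_at(p5,whs1)}
  ∪ pre   = {pkg_at(p1,gate), pkg_at(p5,whs1)} ∪ {truck_at(t1,gate)}
          = {pkg_at(p1,gate), pkg_at(p5,whs1), truck_at(t1,gate)}

== RESULT ==
["pkg_at(p1,gate)", "pkg_at(p5,whs1)", "truck_at(t1,gate)"]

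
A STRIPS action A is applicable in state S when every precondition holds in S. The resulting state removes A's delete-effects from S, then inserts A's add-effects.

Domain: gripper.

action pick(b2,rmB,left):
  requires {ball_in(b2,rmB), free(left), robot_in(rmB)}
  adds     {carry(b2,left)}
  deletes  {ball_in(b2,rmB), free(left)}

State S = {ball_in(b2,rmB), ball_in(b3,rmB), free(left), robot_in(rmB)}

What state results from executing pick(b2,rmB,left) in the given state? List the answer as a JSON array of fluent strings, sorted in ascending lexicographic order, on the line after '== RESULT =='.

Compute (S \ del) ∪ add:
  pre ⊆ S: {ball_in(b2,rmB), free(left), robot_in(rmB)} ⊆ S  — applicable
  S \ del = {ball_in(b3,rmB), robot_in(rmB)}
  ∪ add   = {ball_in(b3,rmB), carry(b2,left), robot_in(rmB)}

== RESULT ==
["ball_in(b3,rmB)", "carry(b2,left)", "robot_in(rmB)"]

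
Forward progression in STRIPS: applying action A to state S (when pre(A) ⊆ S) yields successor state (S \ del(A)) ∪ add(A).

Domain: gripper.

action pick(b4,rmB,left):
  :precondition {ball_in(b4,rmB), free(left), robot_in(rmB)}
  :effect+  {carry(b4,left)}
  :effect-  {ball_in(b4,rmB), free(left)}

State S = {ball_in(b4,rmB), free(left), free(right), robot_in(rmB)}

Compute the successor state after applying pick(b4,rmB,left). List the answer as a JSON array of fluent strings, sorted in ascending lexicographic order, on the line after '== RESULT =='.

Compute (S \ del) ∪ add:
  pre ⊆ S: {ball_in(b4,rmB), free(left), robot_in(rmB)} ⊆ S  — applicable
  S \ del = {free(right), robot_in(rmB)}
  ∪ add   = {carry(b4,left), free(right), robot_in(rmB)}

== RESULT ==
["carry(b4,left)", "free(right)", "robot_in(rmB)"]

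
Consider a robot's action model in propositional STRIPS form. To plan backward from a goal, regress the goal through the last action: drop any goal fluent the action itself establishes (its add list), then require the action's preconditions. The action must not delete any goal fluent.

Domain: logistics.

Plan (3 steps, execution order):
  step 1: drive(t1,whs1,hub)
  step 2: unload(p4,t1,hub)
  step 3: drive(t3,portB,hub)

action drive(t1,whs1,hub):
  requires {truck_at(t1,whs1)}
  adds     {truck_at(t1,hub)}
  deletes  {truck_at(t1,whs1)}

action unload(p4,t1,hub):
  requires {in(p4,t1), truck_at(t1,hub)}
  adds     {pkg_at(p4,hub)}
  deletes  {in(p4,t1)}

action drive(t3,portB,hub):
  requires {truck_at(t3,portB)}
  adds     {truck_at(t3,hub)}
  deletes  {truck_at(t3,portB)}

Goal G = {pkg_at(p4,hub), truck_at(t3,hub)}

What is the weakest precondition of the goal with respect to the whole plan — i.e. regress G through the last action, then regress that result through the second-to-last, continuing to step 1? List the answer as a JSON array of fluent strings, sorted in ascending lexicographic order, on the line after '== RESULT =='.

Regress step by step:
  through step 3 (drive(t3,portB,hub)): drop {truck_at(t3,hub)}, keep {pkg_at(p4,hub)}, require {truck_at(t3,portB)}
    → {pkg_at(p4,hub), truck_at(t3,portB)}
  through step 2 (unload(p4,t1,hub)): drop {pkg_at(p4,hub)}, keep {truck_at(t3,portB)}, require {in(p4,t1), truck_at(t1,hub)}
    → {in(p4,t1), truck_at(t1,hub), truck_at(t3,portB)}
  through step 1 (drive(t1,whs1,hub)): drop {truck_at(t1,hub)}, keep {in(p4,t1), truck_at(t3,portB)}, require {truck_at(t1,whs1)}
    → {in(p4,t1), truck_at(t1,whs1), truck_at(t3,portB)}

== RESULT ==
["in(p4,t1)", "truck_at(t1,whs1)", "truck_at(t3,portB)"]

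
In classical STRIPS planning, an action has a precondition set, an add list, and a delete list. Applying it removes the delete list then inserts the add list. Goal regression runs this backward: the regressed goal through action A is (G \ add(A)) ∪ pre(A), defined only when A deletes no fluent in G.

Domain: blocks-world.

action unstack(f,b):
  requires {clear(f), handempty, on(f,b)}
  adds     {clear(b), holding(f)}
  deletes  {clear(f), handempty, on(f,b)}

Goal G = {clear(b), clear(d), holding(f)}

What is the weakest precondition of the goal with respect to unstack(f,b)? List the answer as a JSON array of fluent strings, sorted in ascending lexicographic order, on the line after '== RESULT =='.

Regress:
  G ∩ del = {}  (empty — regression defined)
  G \ add = {clear(b), clear(d), holding(f)} \ {clear(b), holding(f)} = {clear(d)}
  ∪ pre   = {clear(d)} ∪ {clear(f), handempty, on(f,b)}
          = {clear(d), clear(f), handempty, on(f,b)}

== RESULT ==
["clear(d)", "clear(f)", "handempty", "on(f,b)"]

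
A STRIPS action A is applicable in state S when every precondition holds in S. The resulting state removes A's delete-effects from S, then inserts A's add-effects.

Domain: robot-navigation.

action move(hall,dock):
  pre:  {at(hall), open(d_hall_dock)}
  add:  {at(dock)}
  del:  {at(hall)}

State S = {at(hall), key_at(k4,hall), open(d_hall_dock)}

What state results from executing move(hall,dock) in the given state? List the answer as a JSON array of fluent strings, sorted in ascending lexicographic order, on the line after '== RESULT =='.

Compute (S \ del) ∪ add:
  pre ⊆ S: {at(hall), open(d_hall_dock)} ⊆ S  — applicable
  S \ del = {key_at(k4,hall), open(d_hall_dock)}
  ∪ add   = {at(dock), key_at(k4,hall), open(d_hall_dock)}

== RESULT ==
["at(dock)", "key_at(k4,hall)", "open(d_hall_dock)"]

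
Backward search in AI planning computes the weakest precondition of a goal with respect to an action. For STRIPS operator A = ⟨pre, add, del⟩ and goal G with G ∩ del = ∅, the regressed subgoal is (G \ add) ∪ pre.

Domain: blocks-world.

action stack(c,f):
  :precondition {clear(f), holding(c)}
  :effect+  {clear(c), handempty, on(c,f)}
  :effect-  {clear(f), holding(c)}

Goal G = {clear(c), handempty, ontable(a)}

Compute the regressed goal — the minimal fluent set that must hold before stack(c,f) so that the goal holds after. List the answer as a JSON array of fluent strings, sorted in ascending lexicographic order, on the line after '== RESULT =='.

Compute (G \ add) ∪ pre:
  G ∩ del = {}  (empty — regression defined)
  G \ add = {clear(c), handempty, ontable(a)} \ {clear(c), handempty, on(c,f)} = {ontable(a)}
  ∪ pre   = {ontable(a)} ∪ {clear(f), holding(c)}
          = {clear(f), holding(c), ontable(a)}

== RESULT ==
["clear(f)", "holding(c)", "ontable(a)"]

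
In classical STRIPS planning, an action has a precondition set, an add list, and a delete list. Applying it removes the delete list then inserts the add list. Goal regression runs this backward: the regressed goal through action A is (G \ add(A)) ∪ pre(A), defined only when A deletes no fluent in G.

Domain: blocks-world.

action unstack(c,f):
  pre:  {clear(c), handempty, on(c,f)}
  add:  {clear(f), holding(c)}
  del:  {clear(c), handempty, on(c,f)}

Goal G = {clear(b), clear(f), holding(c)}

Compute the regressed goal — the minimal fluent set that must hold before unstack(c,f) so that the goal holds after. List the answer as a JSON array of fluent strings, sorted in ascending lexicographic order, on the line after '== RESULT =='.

Regress:
  G ∩ del = {}  (empty — regression defined)
  G \ add = {clear(b), clear(f), holding(c)} \ {clear(f), holding(c)} = {clear(b)}
  ∪ pre   = {clear(b)} ∪ {clear(c), handempty, on(c,f)}
          = {clear(b), clear(c), handempty, on(c,f)}

== RESULT ==
["clear(b)", "clear(c)", "handempty", "on(c,f)"]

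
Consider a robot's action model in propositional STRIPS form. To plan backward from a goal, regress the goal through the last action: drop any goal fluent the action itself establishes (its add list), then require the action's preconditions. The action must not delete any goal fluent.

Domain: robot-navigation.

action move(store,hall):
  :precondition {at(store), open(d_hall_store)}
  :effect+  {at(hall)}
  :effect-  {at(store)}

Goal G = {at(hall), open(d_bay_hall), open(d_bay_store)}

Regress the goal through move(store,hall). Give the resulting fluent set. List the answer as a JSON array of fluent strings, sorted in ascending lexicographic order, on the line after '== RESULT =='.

Compute (G \ add) ∪ pre:
  G ∩ del = {}  (empty — regression defined)
  G \ add = {at(hall), open(d_bay_hall), open(d_bay_store)} \ {at(hall)} = {open(d_bay_hall), open(d_bay_store)}
  ∪ pre   = {open(d_bay_hall), open(d_bay_store)} ∪ {at(store), open(d_hall_store)}
          = {at(store), open(d_bay_hall), open(d_bay_store), open(d_hall_store)}

== RESULT ==
["at(store)", "open(d_bay_hall)", "open(d_bay_store)", "open(d_hall_store)"]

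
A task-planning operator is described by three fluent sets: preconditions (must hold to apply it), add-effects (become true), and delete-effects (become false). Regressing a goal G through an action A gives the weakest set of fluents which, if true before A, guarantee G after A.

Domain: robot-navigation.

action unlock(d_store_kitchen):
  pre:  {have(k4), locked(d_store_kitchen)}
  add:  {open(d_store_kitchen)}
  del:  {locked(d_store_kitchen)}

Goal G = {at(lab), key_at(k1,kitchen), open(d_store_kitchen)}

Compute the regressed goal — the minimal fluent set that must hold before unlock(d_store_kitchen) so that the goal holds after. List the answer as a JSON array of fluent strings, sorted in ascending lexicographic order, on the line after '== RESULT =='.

Regress:
  G ∩ del = {}  (empty — regression defined)
  G \ add = {at(lab), key_at(k1,kitchen), open(d_store_kitchen)} \ {open(d_store_kitchen)} = {at(lab), key_at(k1,kitchen)}
  ∪ pre   = {at(lab), key_at(k1,kitchen)} ∪ {have(k4), locked(d_store_kitchen)}
          = {at(lab), have(k4), key_at(k1,kitchen), locked(d_store_kitchen)}

== RESULT ==
["at(lab)", "have(k4)", "key_at(k1,kitchen)", "locked(d_store_kitchen)"]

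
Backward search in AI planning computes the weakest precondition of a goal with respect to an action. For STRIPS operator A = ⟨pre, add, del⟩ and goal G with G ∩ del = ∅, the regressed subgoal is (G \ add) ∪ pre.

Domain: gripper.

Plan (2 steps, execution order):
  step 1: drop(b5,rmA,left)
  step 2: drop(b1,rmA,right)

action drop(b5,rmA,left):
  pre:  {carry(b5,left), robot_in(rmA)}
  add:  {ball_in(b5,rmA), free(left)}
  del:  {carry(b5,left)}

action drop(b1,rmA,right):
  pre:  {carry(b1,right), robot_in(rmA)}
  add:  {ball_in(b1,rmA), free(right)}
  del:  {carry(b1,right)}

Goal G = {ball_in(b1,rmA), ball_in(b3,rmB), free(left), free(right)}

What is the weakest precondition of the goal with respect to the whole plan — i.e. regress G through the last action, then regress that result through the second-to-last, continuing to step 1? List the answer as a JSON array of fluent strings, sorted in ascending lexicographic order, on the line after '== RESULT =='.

Regress step by step:
  through step 2 (drop(b1,rmA,right)): drop {ball_in(b1,rmA), free(right)}, keep {ball_in(b3,rmB), free(left)}, require {carry(b1,right), robot_in(rmA)}
    → {ball_in(b3,rmB), carry(b1,right), free(left), robot_in(rmA)}
  through step 1 (drop(b5,rmA,left)): drop {free(left)}, keep {ball_in(b3,rmB), carry(b1,right), robot_in(rmA)}, require {carry(b5,left), robot_in(rmA)}
    → {ball_in(b3,rmB), carry(b1,right), carry(b5,left), robot_in(rmA)}

== RESULT ==
["ball_in(b3,rmB)", "carry(b1,right)", "carry(b5,left)", "robot_in(rmA)"]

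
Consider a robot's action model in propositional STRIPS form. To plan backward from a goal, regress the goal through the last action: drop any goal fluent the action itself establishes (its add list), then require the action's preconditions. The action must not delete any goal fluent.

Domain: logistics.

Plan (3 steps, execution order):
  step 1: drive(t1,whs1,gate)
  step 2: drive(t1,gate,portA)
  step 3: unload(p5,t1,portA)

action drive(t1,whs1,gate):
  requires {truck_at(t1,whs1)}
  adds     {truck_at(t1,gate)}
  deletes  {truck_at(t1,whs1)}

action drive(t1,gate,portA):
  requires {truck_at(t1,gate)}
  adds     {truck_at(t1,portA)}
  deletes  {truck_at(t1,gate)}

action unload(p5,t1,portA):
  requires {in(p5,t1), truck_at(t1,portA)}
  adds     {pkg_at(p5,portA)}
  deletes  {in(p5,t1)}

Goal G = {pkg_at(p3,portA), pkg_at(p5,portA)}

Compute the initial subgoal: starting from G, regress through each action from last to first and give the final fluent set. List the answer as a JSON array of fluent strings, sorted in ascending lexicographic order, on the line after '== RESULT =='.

Work backward from the goal:
  through step 3 (unload(p5,t1,portA)): drop {pkg_at(p5,portA)}, keep {pkg_at(p3,portA)}, require {in(p5,t1), truck_at(t1,portA)}
    → {in(p5,t1), pkg_at(p3,portA), truck_at(t1,portA)}
  through step 2 (drive(t1,gate,portA)): drop {truck_at(t1,portA)}, keep {in(p5,t1), pkg_at(p3,portA)}, require {truck_at(t1,gate)}
    → {in(p5,t1), pkg_at(p3,portA), truck_at(t1,gate)}
  through step 1 (drive(t1,whs1,gate)): drop {truck_at(t1,gate)}, keep {in(p5,t1), pkg_at(p3,portA)}, require {truck_at(t1,whs1)}
    → {in(p5,t1), pkg_at(p3,portA), truck_at(t1,whs1)}

== RESULT ==
["in(p5,t1)", "pkg_at(p3,portA)", "truck_at(t1,whs1)"]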